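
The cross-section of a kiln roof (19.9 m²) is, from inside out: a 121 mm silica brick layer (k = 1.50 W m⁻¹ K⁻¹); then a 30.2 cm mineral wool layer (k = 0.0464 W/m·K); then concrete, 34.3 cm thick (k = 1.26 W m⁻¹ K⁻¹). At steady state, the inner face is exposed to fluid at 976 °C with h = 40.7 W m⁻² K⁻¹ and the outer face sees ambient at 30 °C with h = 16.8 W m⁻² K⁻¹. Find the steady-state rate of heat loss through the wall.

Resistance network (inner→outer):
  R_conv,in = 1/(hA) = 1/(40.7·19.9) = 0.001235 K/W
  R_silica brick = L/(kA) = 0.121/(1.50·19.9) = 0.004054 K/W
  R_mineral wool = L/(kA) = 0.302/(0.0464·19.9) = 0.3271 K/W
  R_concrete = L/(kA) = 0.343/(1.26·19.9) = 0.01368 K/W
  R_conv,out = 1/(hA) = 1/(16.8·19.9) = 0.002991 K/W
ΣR = 0.001235 + 0.004054 + 0.3271 + 0.01368 + 0.002991 = 0.3491 K/W
Q = ΔT/ΣR = (976 °C − 30 °C)/0.3491 = 2710 W

Q = 2710 W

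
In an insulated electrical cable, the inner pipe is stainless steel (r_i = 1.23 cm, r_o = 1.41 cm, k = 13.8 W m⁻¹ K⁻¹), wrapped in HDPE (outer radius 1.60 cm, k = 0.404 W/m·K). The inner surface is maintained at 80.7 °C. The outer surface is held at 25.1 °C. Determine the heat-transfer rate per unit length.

Q' = 1080 W/m

Series thermal resistances, inner to outer:
  R'_stainless steel = ln(0.0141/0.0123)/(2πk) = 0.1366/(2π·13.8) = 0.001575 m·K/W
  R'_HDPE = ln(0.0160/0.0141)/(2πk) = 0.1264/(2π·0.404) = 0.04980 m·K/W
ΣR = 0.001575 + 0.04980 = 0.05137 m·K/W
Q' = ΔT/ΣR = (80.7 °C − 25.1 °C)/0.05137 = 1080 W/m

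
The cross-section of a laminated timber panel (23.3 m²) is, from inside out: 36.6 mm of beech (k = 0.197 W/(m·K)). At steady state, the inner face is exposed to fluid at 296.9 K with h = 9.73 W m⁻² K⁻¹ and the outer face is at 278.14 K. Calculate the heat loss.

Resistance network (inner→outer):
  R_conv,in = 1/(hA) = 1/(9.73·23.3) = 0.004411 K/W
  R_beech = L/(kA) = 0.0366/(0.197·23.3) = 0.007974 K/W
ΣR = 0.004411 + 0.007974 = 0.01239 K/W
Q = ΔT/ΣR = (296.9 K − 278.14 K)/0.01239 = 1510 W

Q = 1510 W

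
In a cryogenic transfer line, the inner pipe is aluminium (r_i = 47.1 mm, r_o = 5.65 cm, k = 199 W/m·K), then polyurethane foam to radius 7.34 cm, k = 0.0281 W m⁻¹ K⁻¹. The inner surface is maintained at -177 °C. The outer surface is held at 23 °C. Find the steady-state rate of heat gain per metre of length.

Q' = 135 W/m

Series thermal resistances, inner to outer:
  R'_aluminium = ln(0.0565/0.0471)/(2πk) = 0.1820/(2π·199) = 1.455×10^-4 m·K/W
  R'_polyurethane foam = ln(0.0734/0.0565)/(2πk) = 0.2617/(2π·0.0281) = 1.482 m·K/W
ΣR = 1.455×10^-4 + 1.482 = 1.482 m·K/W
Q' = ΔT/ΣR = (-177 °C − 23 °C)/1.482 = -135 W/m
(Negative Q' ⇒ heat flows inward; heat gain = 135 W/m.)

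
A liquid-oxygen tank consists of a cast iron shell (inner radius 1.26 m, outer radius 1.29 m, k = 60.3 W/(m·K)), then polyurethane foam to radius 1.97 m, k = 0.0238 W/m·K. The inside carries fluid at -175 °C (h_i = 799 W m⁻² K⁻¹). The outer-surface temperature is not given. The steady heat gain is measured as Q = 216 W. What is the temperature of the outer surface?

T_out = 18.3 °C

Series resistances:
  R_conv,in = 1/(4πr²h) = 1/(4π·1.26²·799) = 6.273×10^-5 K/W
  R_cast iron = (1/1.26 − 1/1.29)/(4πk) = 0.01846/(4π·60.3) = 2.436×10^-5 K/W
  R_polyurethane foam = (1/1.29 − 1/1.97)/(4πk) = 0.2676/(4π·0.0238) = 0.8947 K/W
ΣR = 0.8948 K/W
ΔT = Q·ΣR = 216 × 0.8948 = 193.3 K
Heat flows inward, so T_out = T_in + ΔT = -175 + 193.3 = 18.3 °C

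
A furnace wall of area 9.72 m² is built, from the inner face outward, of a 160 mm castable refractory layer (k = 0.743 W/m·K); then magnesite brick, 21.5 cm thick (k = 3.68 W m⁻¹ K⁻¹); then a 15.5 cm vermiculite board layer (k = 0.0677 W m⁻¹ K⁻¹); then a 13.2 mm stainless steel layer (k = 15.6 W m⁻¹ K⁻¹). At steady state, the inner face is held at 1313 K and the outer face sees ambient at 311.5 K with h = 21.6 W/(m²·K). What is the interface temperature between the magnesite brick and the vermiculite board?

T = 1208 K

Treat each layer as a resistance in series:
  R_castable refractory = L/(kA) = 0.160/(0.743·9.72) = 0.02215 K/W
  R_magnesite brick = L/(kA) = 0.215/(3.68·9.72) = 0.006011 K/W
  R_vermiculite board = L/(kA) = 0.155/(0.0677·9.72) = 0.2355 K/W
  R_stainless steel = L/(kA) = 0.0132/(15.6·9.72) = 8.705×10^-5 K/W
  R_conv,out = 1/(hA) = 1/(21.6·9.72) = 0.004763 K/W
ΣR = 0.02215 + 0.006011 + 0.2355 + 8.705×10^-5 + 0.004763 = 0.2685 K/W
Q = ΔT/ΣR = (1313 K − 311.5 K)/0.2685 = 3730 W
From the inner boundary to the magnesite brick/vermiculite board interface, ΣR_partial = 0.02816 K/W.
T_interface = T_in − Q·ΣR_partial = 1313 K − (3730)(0.02816) = 1208 K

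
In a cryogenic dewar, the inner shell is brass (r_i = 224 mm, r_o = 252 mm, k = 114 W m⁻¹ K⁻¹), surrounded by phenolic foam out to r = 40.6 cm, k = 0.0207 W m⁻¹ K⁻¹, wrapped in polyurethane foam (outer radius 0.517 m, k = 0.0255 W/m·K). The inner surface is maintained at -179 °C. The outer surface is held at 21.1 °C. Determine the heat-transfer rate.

Series thermal resistances, inner to outer:
  R_brass = (1/0.224 − 1/0.252)/(4πk) = 0.4960/(4π·114) = 3.463×10^-4 K/W
  R_phenolic foam = (1/0.252 − 1/0.406)/(4πk) = 1.505/(4π·0.0207) = 5.786 K/W
  R_polyurethane foam = (1/0.406 − 1/0.517)/(4πk) = 0.5288/(4π·0.0255) = 1.650 K/W
ΣR = 3.463×10^-4 + 5.786 + 1.650 = 7.436 K/W
Q = ΔT/ΣR = (-179 °C − 21.1 °C)/7.436 = -26.9 W
(Negative Q ⇒ heat flows inward; heat gain = 26.9 W.)

Q = 26.9 W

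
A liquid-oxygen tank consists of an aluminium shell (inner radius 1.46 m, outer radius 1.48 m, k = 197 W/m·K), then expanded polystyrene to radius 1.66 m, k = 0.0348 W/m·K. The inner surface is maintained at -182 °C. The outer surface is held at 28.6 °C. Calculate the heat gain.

Treat each layer as a resistance in series:
  R_aluminium = (1/1.46 − 1/1.48)/(4πk) = 0.009256/(4π·197) = 3.739×10^-6 K/W
  R_expanded polystyrene = (1/1.48 − 1/1.66)/(4πk) = 0.07327/(4π·0.0348) = 0.1675 K/W
ΣR = 3.739×10^-6 + 0.1675 = 0.1675 K/W
Q = ΔT/ΣR = (-182 °C − 28.6 °C)/0.1675 = -1260 W
(Negative Q ⇒ heat flows inward; heat gain = 1260 W.)

Q = 1260 W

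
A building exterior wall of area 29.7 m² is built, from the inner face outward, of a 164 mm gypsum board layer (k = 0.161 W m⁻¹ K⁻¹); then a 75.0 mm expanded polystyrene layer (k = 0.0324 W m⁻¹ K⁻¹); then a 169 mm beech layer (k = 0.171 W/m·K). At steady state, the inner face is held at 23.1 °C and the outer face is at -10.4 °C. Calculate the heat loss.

Treat each layer as a resistance in series:
  R_gypsum board = L/(kA) = 0.164/(0.161·29.7) = 0.03430 K/W
  R_expanded polystyrene = L/(kA) = 0.0750/(0.0324·29.7) = 0.07794 K/W
  R_beech = L/(kA) = 0.169/(0.171·29.7) = 0.03328 K/W
ΣR = 0.03430 + 0.07794 + 0.03328 = 0.1455 K/W
Q = ΔT/ΣR = (23.1 °C − -10.4 °C)/0.1455 = 230 W

Q = 230 W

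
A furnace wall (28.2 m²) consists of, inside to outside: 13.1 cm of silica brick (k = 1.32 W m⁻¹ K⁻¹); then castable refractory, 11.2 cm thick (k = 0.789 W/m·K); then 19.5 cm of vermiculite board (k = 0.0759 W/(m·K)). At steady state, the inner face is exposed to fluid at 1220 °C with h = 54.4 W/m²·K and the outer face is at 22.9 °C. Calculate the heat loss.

Q = 11.9 kW

Resistance network (inner→outer):
  R_conv,in = 1/(hA) = 1/(54.4·28.2) = 6.519×10^-4 K/W
  R_silica brick = L/(kA) = 0.131/(1.32·28.2) = 0.003519 K/W
  R_castable refractory = L/(kA) = 0.112/(0.789·28.2) = 0.005034 K/W
  R_vermiculite board = L/(kA) = 0.195/(0.0759·28.2) = 0.09111 K/W
ΣR = 6.519×10^-4 + 0.003519 + 0.005034 + 0.09111 = 0.1003 K/W
Q = ΔT/ΣR = (1220 °C − 22.9 °C)/0.1003 = 11900 W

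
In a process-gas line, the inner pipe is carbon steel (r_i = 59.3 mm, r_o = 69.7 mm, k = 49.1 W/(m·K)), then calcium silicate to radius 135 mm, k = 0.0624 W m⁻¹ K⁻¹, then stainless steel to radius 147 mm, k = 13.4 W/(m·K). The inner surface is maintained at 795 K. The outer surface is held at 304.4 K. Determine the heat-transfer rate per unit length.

Q' = 291 W/m

Series thermal resistances, inner to outer:
  R'_carbon steel = ln(0.0697/0.0593)/(2πk) = 0.1616/(2π·49.1) = 5.238×10^-4 m·K/W
  R'_calcium silicate = ln(0.135/0.0697)/(2πk) = 0.6611/(2π·0.0624) = 1.686 m·K/W
  R'_stainless steel = ln(0.147/0.135)/(2πk) = 0.08516/(2π·13.4) = 0.001011 m·K/W
ΣR = 5.238×10^-4 + 1.686 + 0.001011 = 1.688 m·K/W
Q' = ΔT/ΣR = (795 K − 304.4 K)/1.688 = 291 W/m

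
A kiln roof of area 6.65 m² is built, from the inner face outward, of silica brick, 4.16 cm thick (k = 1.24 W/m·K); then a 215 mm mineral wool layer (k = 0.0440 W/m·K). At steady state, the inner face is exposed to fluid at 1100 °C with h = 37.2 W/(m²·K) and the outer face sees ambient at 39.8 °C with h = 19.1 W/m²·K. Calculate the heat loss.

Resistance network (inner→outer):
  R_conv,in = 1/(hA) = 1/(37.2·6.65) = 0.004042 K/W
  R_silica brick = L/(kA) = 0.0416/(1.24·6.65) = 0.005045 K/W
  R_mineral wool = L/(kA) = 0.215/(0.0440·6.65) = 0.7348 K/W
  R_conv,out = 1/(hA) = 1/(19.1·6.65) = 0.007873 K/W
ΣR = 0.004042 + 0.005045 + 0.7348 + 0.007873 = 0.7518 K/W
Q = ΔT/ΣR = (1100 °C − 39.8 °C)/0.7518 = 1410 W

Q = 1410 W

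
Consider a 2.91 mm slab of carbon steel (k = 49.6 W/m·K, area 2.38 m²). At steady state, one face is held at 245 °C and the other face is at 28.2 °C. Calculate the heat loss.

Q = kA·ΔT/L = 49.6 × 2.38 × |245 °C − 28.2 °C| / 0.00291 = 8.79×10^6 W

Q = 8.79×10^6 W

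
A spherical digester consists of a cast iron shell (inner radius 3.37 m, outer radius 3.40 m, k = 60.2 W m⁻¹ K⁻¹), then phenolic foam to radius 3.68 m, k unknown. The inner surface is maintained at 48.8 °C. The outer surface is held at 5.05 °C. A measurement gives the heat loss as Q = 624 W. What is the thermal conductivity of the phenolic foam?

k = 0.0254 W/m·K

ΣR = ΔT/Q = |48.8 − 5.05|/624 = 0.07011 K/W
Known resistances:
  R_cast iron = (1/3.37 − 1/3.40)/(4πk) = 0.002618/(4π·60.2) = 3.461×10^-6 K/W
R_phenolic foam = ΣR − ΣR_known = 0.07011 − 3.461×10^-6 = 0.07011 K/W
(1/r₁−1/r₂)/(4πk) = 0.07011 ⇒ k = 0.02238/(4π·0.07011) = 0.0254 W/m·K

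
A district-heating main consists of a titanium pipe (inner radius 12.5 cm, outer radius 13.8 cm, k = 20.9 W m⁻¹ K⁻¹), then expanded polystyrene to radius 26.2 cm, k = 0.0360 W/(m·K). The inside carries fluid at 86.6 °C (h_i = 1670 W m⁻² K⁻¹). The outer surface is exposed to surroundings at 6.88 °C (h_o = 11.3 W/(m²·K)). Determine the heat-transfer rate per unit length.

Q' = 27.6 W/m

Resistance network (inner→outer):
  R'_conv,in = 1/(2πr h) = 1/(2π·0.125·1670) = 7.624×10^-4 m·K/W
  R'_titanium = ln(0.138/0.125)/(2πk) = 0.09894/(2π·20.9) = 7.534×10^-4 m·K/W
  R'_expanded polystyrene = ln(0.262/0.138)/(2πk) = 0.6411/(2π·0.0360) = 2.834 m·K/W
  R'_conv,out = 1/(2πr h) = 1/(2π·0.262·11.3) = 0.05376 m·K/W
ΣR = 7.624×10^-4 + 7.534×10^-4 + 2.834 + 0.05376 = 2.889 m·K/W
Q' = ΔT/ΣR = (86.6 °C − 6.88 °C)/2.889 = 27.6 W/m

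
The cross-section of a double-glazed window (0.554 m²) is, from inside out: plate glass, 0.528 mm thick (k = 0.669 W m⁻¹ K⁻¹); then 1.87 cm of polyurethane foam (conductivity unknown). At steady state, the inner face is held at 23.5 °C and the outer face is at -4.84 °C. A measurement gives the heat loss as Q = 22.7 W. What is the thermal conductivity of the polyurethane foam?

k = 0.0271 W/m·K

ΣR = ΔT/Q = |23.5 − -4.84|/22.7 = 1.248 K/W
Known resistances:
  R_plate glass = L/(kA) = 5.28×10^-4/(0.669·0.554) = 0.001425 K/W
R_polyurethane foam = ΣR − ΣR_known = 1.248 − 0.001425 = 1.247 K/W
L/(kA) = 1.247 ⇒ k = 0.0187/(1.247·0.554) = 0.0271 W/m·K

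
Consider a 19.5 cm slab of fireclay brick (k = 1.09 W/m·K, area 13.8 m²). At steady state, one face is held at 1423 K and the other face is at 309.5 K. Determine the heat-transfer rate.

Q = 85.9 kW

Q = kA·ΔT/L = 1.09 × 13.8 × |1423 K − 309.5 K| / 0.195 = 85900 W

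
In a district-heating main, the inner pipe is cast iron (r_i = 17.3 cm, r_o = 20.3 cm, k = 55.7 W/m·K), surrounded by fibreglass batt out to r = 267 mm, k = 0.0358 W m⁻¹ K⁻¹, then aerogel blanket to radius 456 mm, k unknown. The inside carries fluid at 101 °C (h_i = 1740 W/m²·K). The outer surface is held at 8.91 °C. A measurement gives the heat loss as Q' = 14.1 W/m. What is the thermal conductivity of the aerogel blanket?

ΣR = ΔT/Q' = |101 − 8.91|/14.1 = 6.531 m·K/W
Known resistances:
  R'_conv,in = 1/(2πr h) = 1/(2π·0.173·1740) = 5.287×10^-4 m·K/W
  R'_cast iron = ln(0.203/0.173)/(2πk) = 0.1599/(2π·55.7) = 4.569×10^-4 m·K/W
  R'_fibreglass batt = ln(0.267/0.203)/(2πk) = 0.2740/(2π·0.0358) = 1.218 m·K/W
R_aerogel blanket = ΣR − ΣR_known = 6.531 − 1.219 = 5.312 m·K/W
ln(r₂/r₁)/(2πk) = 5.312 ⇒ k = 0.5352/(2π·5.312) = 0.0160 W/m·K

k = 0.0160 W/m·K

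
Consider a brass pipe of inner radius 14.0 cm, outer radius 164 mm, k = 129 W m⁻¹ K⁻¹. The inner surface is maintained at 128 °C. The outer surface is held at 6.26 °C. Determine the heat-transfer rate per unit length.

Q' = 2πk·ΔT/ln(r₂/r₁) = 2π × 129 × 121.74 / ln(0.164/0.140) = 6.24×10^5 W/m

Q' = 6.24×10^5 W/m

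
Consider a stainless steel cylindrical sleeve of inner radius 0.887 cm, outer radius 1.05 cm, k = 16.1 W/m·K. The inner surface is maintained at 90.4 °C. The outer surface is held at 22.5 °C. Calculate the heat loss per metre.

Q' = 2πk·ΔT/ln(r₂/r₁) = 2π × 16.1 × 67.9 / ln(0.0105/0.00887) = 40700 W/m

Q' = 40700 W/m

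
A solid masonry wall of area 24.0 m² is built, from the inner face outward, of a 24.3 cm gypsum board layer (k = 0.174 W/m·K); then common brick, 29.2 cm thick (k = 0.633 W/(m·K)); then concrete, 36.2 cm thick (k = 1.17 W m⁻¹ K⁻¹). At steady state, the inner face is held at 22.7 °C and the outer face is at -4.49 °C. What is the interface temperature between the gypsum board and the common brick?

T = 5.18 °C

Treat each layer as a resistance in series:
  R_gypsum board = L/(kA) = 0.243/(0.174·24.0) = 0.05819 K/W
  R_common brick = L/(kA) = 0.292/(0.633·24.0) = 0.01922 K/W
  R_concrete = L/(kA) = 0.362/(1.17·24.0) = 0.01289 K/W
ΣR = 0.05819 + 0.01922 + 0.01289 = 0.09030 K/W
Q = ΔT/ΣR = (22.7 °C − -4.49 °C)/0.09030 = 301.1 W
From the inner boundary to the gypsum board/common brick interface, ΣR_partial = 0.05819 K/W.
T_interface = T_in − Q·ΣR_partial = 22.7 °C − (301.1)(0.05819) = 5.18 °C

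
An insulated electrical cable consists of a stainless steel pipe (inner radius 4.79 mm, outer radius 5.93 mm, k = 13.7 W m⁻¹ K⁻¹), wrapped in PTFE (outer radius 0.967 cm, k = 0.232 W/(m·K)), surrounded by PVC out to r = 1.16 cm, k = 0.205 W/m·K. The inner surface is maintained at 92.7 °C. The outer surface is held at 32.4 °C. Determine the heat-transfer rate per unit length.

Q' = 126 W/m

Series thermal resistances, inner to outer:
  R'_stainless steel = ln(0.00593/0.00479)/(2πk) = 0.2135/(2π·13.7) = 0.002480 m·K/W
  R'_PTFE = ln(0.00967/0.00593)/(2πk) = 0.4890/(2π·0.232) = 0.3355 m·K/W
  R'_PVC = ln(0.0116/0.00967)/(2πk) = 0.1820/(2π·0.205) = 0.1413 m·K/W
ΣR = 0.002480 + 0.3355 + 0.1413 = 0.4793 m·K/W
Q' = ΔT/ΣR = (92.7 °C − 32.4 °C)/0.4793 = 126 W/m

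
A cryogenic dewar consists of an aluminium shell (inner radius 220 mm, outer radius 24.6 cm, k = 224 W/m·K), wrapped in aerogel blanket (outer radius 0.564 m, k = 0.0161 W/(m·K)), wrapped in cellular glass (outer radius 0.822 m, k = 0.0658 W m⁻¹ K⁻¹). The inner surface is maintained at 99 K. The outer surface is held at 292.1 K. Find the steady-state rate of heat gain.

Resistance network (inner→outer):
  R_aluminium = (1/0.220 − 1/0.246)/(4πk) = 0.4804/(4π·224) = 1.707×10^-4 K/W
  R_aerogel blanket = (1/0.246 − 1/0.564)/(4πk) = 2.292/(4π·0.0161) = 11.33 K/W
  R_cellular glass = (1/0.564 − 1/0.822)/(4πk) = 0.5565/(4π·0.0658) = 0.6730 K/W
ΣR = 1.707×10^-4 + 11.33 + 0.6730 = 12.00 K/W
Q = ΔT/ΣR = (99 K − 292.1 K)/12.00 = -16.1 W
(Negative Q ⇒ heat flows inward; heat gain = 16.1 W.)

Q = 16.1 W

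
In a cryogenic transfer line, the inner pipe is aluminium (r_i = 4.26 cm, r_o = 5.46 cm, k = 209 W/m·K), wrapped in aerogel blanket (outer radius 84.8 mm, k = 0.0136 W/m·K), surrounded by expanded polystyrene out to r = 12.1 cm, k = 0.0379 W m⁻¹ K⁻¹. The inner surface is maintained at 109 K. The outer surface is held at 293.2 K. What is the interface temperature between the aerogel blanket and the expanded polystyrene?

T = 251.8 K

Series thermal resistances, inner to outer:
  R'_aluminium = ln(0.0546/0.0426)/(2πk) = 0.2482/(2π·209) = 1.890×10^-4 m·K/W
  R'_aerogel blanket = ln(0.0848/0.0546)/(2πk) = 0.4403/(2π·0.0136) = 5.152 m·K/W
  R'_expanded polystyrene = ln(0.121/0.0848)/(2πk) = 0.3555/(2π·0.0379) = 1.493 m·K/W
ΣR = 1.890×10^-4 + 5.152 + 1.493 = 6.645 m·K/W
Q' = ΔT/ΣR = (109 K − 293.2 K)/6.645 = -27.72 W/m
From the inner boundary to the aerogel blanket/expanded polystyrene interface, ΣR_partial = 5.152 m·K/W.
T_interface = T_in − Q'·ΣR_partial = 109 K − (-27.72)(5.152) = 251.8 K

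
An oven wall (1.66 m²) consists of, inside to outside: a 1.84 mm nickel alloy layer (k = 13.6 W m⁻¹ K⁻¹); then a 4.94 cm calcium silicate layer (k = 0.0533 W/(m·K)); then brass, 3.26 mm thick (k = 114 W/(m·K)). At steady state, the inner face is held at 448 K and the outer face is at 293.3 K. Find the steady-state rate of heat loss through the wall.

Treat each layer as a resistance in series:
  R_nickel alloy = L/(kA) = 0.00184/(13.6·1.66) = 8.150×10^-5 K/W
  R_calcium silicate = L/(kA) = 0.0494/(0.0533·1.66) = 0.5583 K/W
  R_brass = L/(kA) = 0.00326/(114·1.66) = 1.723×10^-5 K/W
ΣR = 8.150×10^-5 + 0.5583 + 1.723×10^-5 = 0.5584 K/W
Q = ΔT/ΣR = (448 K − 293.3 K)/0.5584 = 277 W

Q = 277 W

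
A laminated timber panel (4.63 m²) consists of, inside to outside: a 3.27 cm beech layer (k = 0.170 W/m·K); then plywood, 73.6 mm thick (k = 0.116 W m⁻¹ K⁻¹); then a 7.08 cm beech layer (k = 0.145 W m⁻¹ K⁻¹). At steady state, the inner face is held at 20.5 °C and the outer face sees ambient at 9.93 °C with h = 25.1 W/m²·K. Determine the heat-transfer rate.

Q = 36.1 W

Resistance network (inner→outer):
  R_beech = L/(kA) = 0.0327/(0.170·4.63) = 0.04154 K/W
  R_plywood = L/(kA) = 0.0736/(0.116·4.63) = 0.1370 K/W
  R_beech = L/(kA) = 0.0708/(0.145·4.63) = 0.1055 K/W
  R_conv,out = 1/(hA) = 1/(25.1·4.63) = 0.008605 K/W
ΣR = 0.04154 + 0.1370 + 0.1055 + 0.008605 = 0.2926 K/W
Q = ΔT/ΣR = (20.5 °C − 9.93 °C)/0.2926 = 36.1 W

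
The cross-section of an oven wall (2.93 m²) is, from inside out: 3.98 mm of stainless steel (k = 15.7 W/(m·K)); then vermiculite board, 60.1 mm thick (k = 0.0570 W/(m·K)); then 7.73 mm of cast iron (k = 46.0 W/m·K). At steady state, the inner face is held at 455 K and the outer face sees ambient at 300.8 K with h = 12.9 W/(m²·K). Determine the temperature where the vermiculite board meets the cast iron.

T = 311.4 K

Resistance network (inner→outer):
  R_stainless steel = L/(kA) = 0.00398/(15.7·2.93) = 8.652×10^-5 K/W
  R_vermiculite board = L/(kA) = 0.0601/(0.0570·2.93) = 0.3599 K/W
  R_cast iron = L/(kA) = 0.00773/(46.0·2.93) = 5.735×10^-5 K/W
  R_conv,out = 1/(hA) = 1/(12.9·2.93) = 0.02646 K/W
ΣR = 8.652×10^-5 + 0.3599 + 5.735×10^-5 + 0.02646 = 0.3865 K/W
Q = ΔT/ΣR = (455 K − 300.8 K)/0.3865 = 399.0 W
From the inner boundary to the vermiculite board/cast iron interface, ΣR_partial = 0.3600 K/W.
T_interface = T_in − Q·ΣR_partial = 455 K − (399.0)(0.3600) = 311.4 K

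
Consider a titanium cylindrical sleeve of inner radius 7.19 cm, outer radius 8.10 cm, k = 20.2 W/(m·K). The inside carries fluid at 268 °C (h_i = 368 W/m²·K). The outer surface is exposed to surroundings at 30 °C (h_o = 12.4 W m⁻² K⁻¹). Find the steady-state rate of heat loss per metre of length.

Treat each layer as a resistance in series:
  R'_conv,in = 1/(2πr h) = 1/(2π·0.0719·368) = 0.006015 m·K/W
  R'_titanium = ln(0.0810/0.0719)/(2πk) = 0.1192/(2π·20.2) = 9.390×10^-4 m·K/W
  R'_conv,out = 1/(2πr h) = 1/(2π·0.0810·12.4) = 0.1585 m·K/W
ΣR = 0.006015 + 9.390×10^-4 + 0.1585 = 0.1655 m·K/W
Q' = ΔT/ΣR = (268 °C − 30 °C)/0.1655 = 1440 W/m

Q' = 1440 W/m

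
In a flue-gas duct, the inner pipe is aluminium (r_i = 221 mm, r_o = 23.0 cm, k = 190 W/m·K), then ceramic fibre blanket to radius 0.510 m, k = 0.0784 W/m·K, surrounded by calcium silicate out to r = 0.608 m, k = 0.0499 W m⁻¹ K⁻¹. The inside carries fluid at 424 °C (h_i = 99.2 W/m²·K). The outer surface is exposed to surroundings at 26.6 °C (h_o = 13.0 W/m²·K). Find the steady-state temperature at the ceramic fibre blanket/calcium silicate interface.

T = 131 °C

Treat each layer as a resistance in series:
  R'_conv,in = 1/(2πr h) = 1/(2π·0.221·99.2) = 0.007260 m·K/W
  R'_aluminium = ln(0.230/0.221)/(2πk) = 0.03992/(2π·190) = 3.344×10^-5 m·K/W
  R'_ceramic fibre blanket = ln(0.510/0.230)/(2πk) = 0.7963/(2π·0.0784) = 1.617 m·K/W
  R'_calcium silicate = ln(0.608/0.510)/(2πk) = 0.1758/(2π·0.0499) = 0.5606 m·K/W
  R'_conv,out = 1/(2πr h) = 1/(2π·0.608·13.0) = 0.02014 m·K/W
ΣR = 0.007260 + 3.344×10^-5 + 1.617 + 0.5606 + 0.02014 = 2.205 m·K/W
Q' = ΔT/ΣR = (424 °C − 26.6 °C)/2.205 = 180.2 W/m
From the inner boundary to the ceramic fibre blanket/calcium silicate interface, ΣR_partial = 1.624 m·K/W.
T_interface = T_in − Q'·ΣR_partial = 424 °C − (180.2)(1.624) = 131 °C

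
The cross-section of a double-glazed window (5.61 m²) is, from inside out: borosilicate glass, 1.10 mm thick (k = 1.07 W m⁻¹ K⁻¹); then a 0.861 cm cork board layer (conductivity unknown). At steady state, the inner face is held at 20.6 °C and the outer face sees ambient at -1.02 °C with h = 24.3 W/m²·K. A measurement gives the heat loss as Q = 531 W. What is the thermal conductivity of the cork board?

ΣR = ΔT/Q = |20.6 − -1.02|/531 = 0.04072 K/W
Known resistances:
  R_borosilicate glass = L/(kA) = 0.00110/(1.07·5.61) = 1.833×10^-4 K/W
  R_conv,out = 1/(hA) = 1/(24.3·5.61) = 0.007336 K/W
R_cork board = ΣR − ΣR_known = 0.04072 − 0.007519 = 0.03320 K/W
L/(kA) = 0.03320 ⇒ k = 0.00861/(0.03320·5.61) = 0.0462 W/m·K

k = 0.0462 W/m·K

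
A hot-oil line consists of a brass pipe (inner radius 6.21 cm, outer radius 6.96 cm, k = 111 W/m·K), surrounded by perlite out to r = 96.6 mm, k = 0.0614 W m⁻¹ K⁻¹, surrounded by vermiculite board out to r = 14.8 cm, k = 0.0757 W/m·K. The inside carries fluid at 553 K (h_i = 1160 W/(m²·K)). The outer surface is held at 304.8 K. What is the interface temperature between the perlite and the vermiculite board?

Resistance network (inner→outer):
  R'_conv,in = 1/(2πr h) = 1/(2π·0.0621·1160) = 0.002209 m·K/W
  R'_brass = ln(0.0696/0.0621)/(2πk) = 0.1140/(2π·111) = 1.635×10^-4 m·K/W
  R'_perlite = ln(0.0966/0.0696)/(2πk) = 0.3278/(2π·0.0614) = 0.8497 m·K/W
  R'_vermiculite board = ln(0.148/0.0966)/(2πk) = 0.4266/(2π·0.0757) = 0.8970 m·K/W
ΣR = 0.002209 + 1.635×10^-4 + 0.8497 + 0.8970 = 1.749 m·K/W
Q' = ΔT/ΣR = (553 K − 304.8 K)/1.749 = 141.9 W/m
From the inner boundary to the perlite/vermiculite board interface, ΣR_partial = 0.8521 m·K/W.
T_interface = T_in − Q'·ΣR_partial = 553 K − (141.9)(0.8521) = 432 K

T = 432 K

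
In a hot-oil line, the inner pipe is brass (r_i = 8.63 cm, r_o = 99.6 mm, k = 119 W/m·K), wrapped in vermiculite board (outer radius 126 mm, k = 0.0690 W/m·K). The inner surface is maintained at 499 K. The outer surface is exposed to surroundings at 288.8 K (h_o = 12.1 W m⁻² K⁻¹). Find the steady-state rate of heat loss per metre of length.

Treat each layer as a resistance in series:
  R'_brass = ln(0.0996/0.0863)/(2πk) = 0.1433/(2π·119) = 1.917×10^-4 m·K/W
  R'_vermiculite board = ln(0.126/0.0996)/(2πk) = 0.2351/(2π·0.0690) = 0.5423 m·K/W
  R'_conv,out = 1/(2πr h) = 1/(2π·0.126·12.1) = 0.1044 m·K/W
ΣR = 1.917×10^-4 + 0.5423 + 0.1044 = 0.6469 m·K/W
Q' = ΔT/ΣR = (499 K − 288.8 K)/0.6469 = 325 W/m

Q' = 325 W/m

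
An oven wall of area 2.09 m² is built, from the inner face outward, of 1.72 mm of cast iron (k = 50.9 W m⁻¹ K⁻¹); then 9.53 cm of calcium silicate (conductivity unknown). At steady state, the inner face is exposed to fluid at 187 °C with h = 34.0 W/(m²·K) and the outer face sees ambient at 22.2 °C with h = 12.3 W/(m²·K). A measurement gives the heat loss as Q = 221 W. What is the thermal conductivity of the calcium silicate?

k = 0.0658 W/m·K

ΣR = ΔT/Q = |187 − 22.2|/221 = 0.7457 K/W
Known resistances:
  R_conv,in = 1/(hA) = 1/(34.0·2.09) = 0.01407 K/W
  R_cast iron = L/(kA) = 0.00172/(50.9·2.09) = 1.617×10^-5 K/W
  R_conv,out = 1/(hA) = 1/(12.3·2.09) = 0.03890 K/W
R_calcium silicate = ΣR − ΣR_known = 0.7457 − 0.05299 = 0.6927 K/W
L/(kA) = 0.6927 ⇒ k = 0.0953/(0.6927·2.09) = 0.0658 W/m·K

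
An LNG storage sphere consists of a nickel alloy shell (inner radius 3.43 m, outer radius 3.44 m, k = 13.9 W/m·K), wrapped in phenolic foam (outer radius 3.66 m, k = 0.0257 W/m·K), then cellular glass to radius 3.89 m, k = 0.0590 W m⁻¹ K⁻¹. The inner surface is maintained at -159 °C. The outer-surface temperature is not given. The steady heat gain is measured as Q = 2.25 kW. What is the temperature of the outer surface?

T_out = 11.8 °C

Series resistances:
  R_nickel alloy = (1/3.43 − 1/3.44)/(4πk) = 8.475×10^-4/(4π·13.9) = 4.852×10^-6 K/W
  R_phenolic foam = (1/3.44 − 1/3.66)/(4πk) = 0.01747/(4π·0.0257) = 0.05411 K/W
  R_cellular glass = (1/3.66 − 1/3.89)/(4πk) = 0.01615/(4π·0.0590) = 0.02179 K/W
ΣR = 0.07590 K/W
ΔT = Q·ΣR = 2250 × 0.07590 = 170.8 K
Heat flows inward, so T_out = T_in + ΔT = -159 + 170.8 = 11.8 °C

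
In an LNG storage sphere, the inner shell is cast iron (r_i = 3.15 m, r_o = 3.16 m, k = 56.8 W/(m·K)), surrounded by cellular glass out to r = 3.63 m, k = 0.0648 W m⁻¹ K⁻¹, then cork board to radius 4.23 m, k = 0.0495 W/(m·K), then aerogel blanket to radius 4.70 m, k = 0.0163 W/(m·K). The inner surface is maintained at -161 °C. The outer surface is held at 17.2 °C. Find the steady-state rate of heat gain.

Q = 780 W

Resistance network (inner→outer):
  R_cast iron = (1/3.15 − 1/3.16)/(4πk) = 0.001005/(4π·56.8) = 1.407×10^-6 K/W
  R_cellular glass = (1/3.16 − 1/3.63)/(4πk) = 0.04097/(4π·0.0648) = 0.05032 K/W
  R_cork board = (1/3.63 − 1/4.23)/(4πk) = 0.03908/(4π·0.0495) = 0.06282 K/W
  R_aerogel blanket = (1/4.23 − 1/4.70)/(4πk) = 0.02364/(4π·0.0163) = 0.1154 K/W
ΣR = 1.407×10^-6 + 0.05032 + 0.06282 + 0.1154 = 0.2285 K/W
Q = ΔT/ΣR = (-161 °C − 17.2 °C)/0.2285 = -780 W
(Negative Q ⇒ heat flows inward; heat gain = 780 W.)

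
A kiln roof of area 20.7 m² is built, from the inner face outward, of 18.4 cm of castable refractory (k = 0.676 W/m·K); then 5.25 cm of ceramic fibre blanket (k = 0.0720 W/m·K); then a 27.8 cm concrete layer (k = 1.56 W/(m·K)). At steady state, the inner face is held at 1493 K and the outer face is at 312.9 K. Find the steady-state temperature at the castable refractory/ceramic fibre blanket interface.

T = 1221 K

Resistance network (inner→outer):
  R_castable refractory = L/(kA) = 0.184/(0.676·20.7) = 0.01315 K/W
  R_ceramic fibre blanket = L/(kA) = 0.0525/(0.0720·20.7) = 0.03523 K/W
  R_concrete = L/(kA) = 0.278/(1.56·20.7) = 0.008609 K/W
ΣR = 0.01315 + 0.03523 + 0.008609 = 0.05699 K/W
Q = ΔT/ΣR = (1493 K − 312.9 K)/0.05699 = 20710 W
From the inner boundary to the castable refractory/ceramic fibre blanket interface, ΣR_partial = 0.01315 K/W.
T_interface = T_in − Q·ΣR_partial = 1493 K − (20710)(0.01315) = 1221 K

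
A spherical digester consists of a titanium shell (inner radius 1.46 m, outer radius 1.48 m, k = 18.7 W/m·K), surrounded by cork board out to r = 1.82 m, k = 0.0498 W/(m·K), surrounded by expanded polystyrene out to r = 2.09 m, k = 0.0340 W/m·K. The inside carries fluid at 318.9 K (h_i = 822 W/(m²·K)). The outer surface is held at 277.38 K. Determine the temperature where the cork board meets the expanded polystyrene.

Series thermal resistances, inner to outer:
  R_conv,in = 1/(4πr²h) = 1/(4π·1.46²·822) = 4.542×10^-5 K/W
  R_titanium = (1/1.46 − 1/1.48)/(4πk) = 0.009256/(4π·18.7) = 3.939×10^-5 K/W
  R_cork board = (1/1.48 − 1/1.82)/(4πk) = 0.1262/(4π·0.0498) = 0.2017 K/W
  R_expanded polystyrene = (1/1.82 − 1/2.09)/(4πk) = 0.07098/(4π·0.0340) = 0.1661 K/W
ΣR = 4.542×10^-5 + 3.939×10^-5 + 0.2017 + 0.1661 = 0.3679 K/W
Q = ΔT/ΣR = (318.9 K − 277.38 K)/0.3679 = 112.9 W
From the inner boundary to the cork board/expanded polystyrene interface, ΣR_partial = 0.2018 K/W.
T_interface = T_in − Q·ΣR_partial = 318.9 K − (112.9)(0.2018) = 296.1 K

T = 296.1 K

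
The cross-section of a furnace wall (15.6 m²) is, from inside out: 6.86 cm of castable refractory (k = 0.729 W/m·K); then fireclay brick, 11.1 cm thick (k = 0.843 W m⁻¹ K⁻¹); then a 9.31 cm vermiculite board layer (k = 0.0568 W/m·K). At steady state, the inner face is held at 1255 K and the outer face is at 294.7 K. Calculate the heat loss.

Q = 8.03 kW

Treat each layer as a resistance in series:
  R_castable refractory = L/(kA) = 0.0686/(0.729·15.6) = 0.006032 K/W
  R_fireclay brick = L/(kA) = 0.111/(0.843·15.6) = 0.008441 K/W
  R_vermiculite board = L/(kA) = 0.0931/(0.0568·15.6) = 0.1051 K/W
ΣR = 0.006032 + 0.008441 + 0.1051 = 0.1196 K/W
Q = ΔT/ΣR = (1255 K − 294.7 K)/0.1196 = 8030 W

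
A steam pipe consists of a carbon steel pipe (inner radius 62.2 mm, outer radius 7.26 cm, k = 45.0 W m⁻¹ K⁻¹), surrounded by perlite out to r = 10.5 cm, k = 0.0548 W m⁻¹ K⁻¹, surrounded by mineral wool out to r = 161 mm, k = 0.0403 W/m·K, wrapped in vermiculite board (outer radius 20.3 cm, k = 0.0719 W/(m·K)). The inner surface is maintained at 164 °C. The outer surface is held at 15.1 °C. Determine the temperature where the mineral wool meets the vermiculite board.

T = 38.4 °C

Series thermal resistances, inner to outer:
  R'_carbon steel = ln(0.0726/0.0622)/(2πk) = 0.1546/(2π·45.0) = 5.468×10^-4 m·K/W
  R'_perlite = ln(0.105/0.0726)/(2πk) = 0.3690/(2π·0.0548) = 1.072 m·K/W
  R'_mineral wool = ln(0.161/0.105)/(2πk) = 0.4274/(2π·0.0403) = 1.688 m·K/W
  R'_vermiculite board = ln(0.203/0.161)/(2πk) = 0.2318/(2π·0.0719) = 0.5131 m·K/W
ΣR = 5.468×10^-4 + 1.072 + 1.688 + 0.5131 = 3.274 m·K/W
Q' = ΔT/ΣR = (164 °C − 15.1 °C)/3.274 = 45.48 W/m
From the inner boundary to the mineral wool/vermiculite board interface, ΣR_partial = 2.761 m·K/W.
T_interface = T_in − Q'·ΣR_partial = 164 °C − (45.48)(2.761) = 38.4 °C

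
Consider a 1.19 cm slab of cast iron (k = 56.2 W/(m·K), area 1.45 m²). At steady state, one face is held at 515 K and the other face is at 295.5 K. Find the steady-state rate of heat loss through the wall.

Q = kA·ΔT/L = 56.2 × 1.45 × |515 K − 295.5 K| / 0.0119 = 1.50×10^6 W

Q = 1500 kW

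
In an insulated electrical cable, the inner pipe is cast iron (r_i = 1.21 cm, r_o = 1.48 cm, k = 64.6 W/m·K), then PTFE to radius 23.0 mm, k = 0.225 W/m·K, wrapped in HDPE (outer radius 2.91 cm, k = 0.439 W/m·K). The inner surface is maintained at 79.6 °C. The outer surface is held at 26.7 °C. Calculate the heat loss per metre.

Series thermal resistances, inner to outer:
  R'_cast iron = ln(0.0148/0.0121)/(2πk) = 0.2014/(2π·64.6) = 4.962×10^-4 m·K/W
  R'_PTFE = ln(0.0230/0.0148)/(2πk) = 0.4409/(2π·0.225) = 0.3118 m·K/W
  R'_HDPE = ln(0.0291/0.0230)/(2πk) = 0.2352/(2π·0.439) = 0.08529 m·K/W
ΣR = 4.962×10^-4 + 0.3118 + 0.08529 = 0.3976 m·K/W
Q' = ΔT/ΣR = (79.6 °C − 26.7 °C)/0.3976 = 133 W/m

Q' = 133 W/m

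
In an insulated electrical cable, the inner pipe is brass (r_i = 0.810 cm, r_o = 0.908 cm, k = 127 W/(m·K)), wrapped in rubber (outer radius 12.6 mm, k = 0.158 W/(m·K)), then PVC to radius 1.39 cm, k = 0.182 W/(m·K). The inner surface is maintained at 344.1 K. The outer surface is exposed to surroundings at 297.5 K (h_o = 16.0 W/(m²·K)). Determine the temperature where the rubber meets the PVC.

T = 330.5 K

Treat each layer as a resistance in series:
  R'_brass = ln(0.00908/0.00810)/(2πk) = 0.1142/(2π·127) = 1.431×10^-4 m·K/W
  R'_rubber = ln(0.0126/0.00908)/(2πk) = 0.3276/(2π·0.158) = 0.3300 m·K/W
  R'_PVC = ln(0.0139/0.0126)/(2πk) = 0.09819/(2π·0.182) = 0.08587 m·K/W
  R'_conv,out = 1/(2πr h) = 1/(2π·0.0139·16.0) = 0.7156 m·K/W
ΣR = 1.431×10^-4 + 0.3300 + 0.08587 + 0.7156 = 1.132 m·K/W
Q' = ΔT/ΣR = (344.1 K − 297.5 K)/1.132 = 41.17 W/m
From the inner boundary to the rubber/PVC interface, ΣR_partial = 0.3301 m·K/W.
T_interface = T_in − Q'·ΣR_partial = 344.1 K − (41.17)(0.3301) = 330.5 K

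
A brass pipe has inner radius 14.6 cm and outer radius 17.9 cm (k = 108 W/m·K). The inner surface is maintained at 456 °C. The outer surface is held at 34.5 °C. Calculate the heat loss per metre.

Q' = 1.40×10^6 W/m

Q' = 2πk·ΔT/ln(r₂/r₁) = 2π × 108 × 421.5 / ln(0.179/0.146) = 1.40×10^6 W/m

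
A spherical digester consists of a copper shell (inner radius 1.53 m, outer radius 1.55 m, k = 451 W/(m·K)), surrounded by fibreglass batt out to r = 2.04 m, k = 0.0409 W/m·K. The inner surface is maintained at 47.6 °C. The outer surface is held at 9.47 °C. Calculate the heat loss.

Q = 126 W

Treat each layer as a resistance in series:
  R_copper = (1/1.53 − 1/1.55)/(4πk) = 0.008433/(4π·451) = 1.488×10^-6 K/W
  R_fibreglass batt = (1/1.55 − 1/2.04)/(4πk) = 0.1550/(4π·0.0409) = 0.3015 K/W
ΣR = 1.488×10^-6 + 0.3015 = 0.3015 K/W
Q = ΔT/ΣR = (47.6 °C − 9.47 °C)/0.3015 = 126 W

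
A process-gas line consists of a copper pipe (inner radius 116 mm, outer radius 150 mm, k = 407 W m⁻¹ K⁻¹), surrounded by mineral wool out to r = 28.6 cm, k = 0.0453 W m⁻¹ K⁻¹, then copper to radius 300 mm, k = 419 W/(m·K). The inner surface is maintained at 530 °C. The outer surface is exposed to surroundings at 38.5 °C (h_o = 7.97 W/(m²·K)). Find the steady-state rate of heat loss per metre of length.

Q' = 211 W/m

Treat each layer as a resistance in series:
  R'_copper = ln(0.150/0.116)/(2πk) = 0.2570/(2π·407) = 1.005×10^-4 m·K/W
  R'_mineral wool = ln(0.286/0.150)/(2πk) = 0.6454/(2π·0.0453) = 2.267 m·K/W
  R'_copper = ln(0.300/0.286)/(2πk) = 0.04779/(2π·419) = 1.815×10^-5 m·K/W
  R'_conv,out = 1/(2πr h) = 1/(2π·0.300·7.97) = 0.06656 m·K/W
ΣR = 1.005×10^-4 + 2.267 + 1.815×10^-5 + 0.06656 = 2.334 m·K/W
Q' = ΔT/ΣR = (530 °C − 38.5 °C)/2.334 = 211 W/m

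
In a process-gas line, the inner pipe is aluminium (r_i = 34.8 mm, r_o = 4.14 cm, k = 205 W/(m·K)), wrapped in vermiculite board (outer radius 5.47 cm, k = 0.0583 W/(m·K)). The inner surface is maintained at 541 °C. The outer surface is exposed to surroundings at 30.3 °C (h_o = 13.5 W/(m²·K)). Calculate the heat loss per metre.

Q' = 523 W/m

Resistance network (inner→outer):
  R'_aluminium = ln(0.0414/0.0348)/(2πk) = 0.1737/(2π·205) = 1.348×10^-4 m·K/W
  R'_vermiculite board = ln(0.0547/0.0414)/(2πk) = 0.2786/(2π·0.0583) = 0.7605 m·K/W
  R'_conv,out = 1/(2πr h) = 1/(2π·0.0547·13.5) = 0.2155 m·K/W
ΣR = 1.348×10^-4 + 0.7605 + 0.2155 = 0.9761 m·K/W
Q' = ΔT/ΣR = (541 °C − 30.3 °C)/0.9761 = 523 W/m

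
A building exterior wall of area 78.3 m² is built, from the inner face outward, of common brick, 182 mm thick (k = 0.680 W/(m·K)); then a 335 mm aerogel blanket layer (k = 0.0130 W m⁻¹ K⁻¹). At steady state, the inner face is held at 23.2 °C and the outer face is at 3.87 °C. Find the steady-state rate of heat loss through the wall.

Resistance network (inner→outer):
  R_common brick = L/(kA) = 0.182/(0.680·78.3) = 0.003418 K/W
  R_aerogel blanket = L/(kA) = 0.335/(0.0130·78.3) = 0.3291 K/W
ΣR = 0.003418 + 0.3291 = 0.3325 K/W
Q = ΔT/ΣR = (23.2 °C − 3.87 °C)/0.3325 = 58.1 W

Q = 58.1 W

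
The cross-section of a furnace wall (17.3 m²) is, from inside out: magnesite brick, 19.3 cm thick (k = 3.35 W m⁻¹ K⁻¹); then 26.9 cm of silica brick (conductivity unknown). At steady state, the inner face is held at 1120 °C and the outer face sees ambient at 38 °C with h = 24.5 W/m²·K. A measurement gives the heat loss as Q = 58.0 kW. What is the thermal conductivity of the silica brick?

ΣR = ΔT/Q = |1120 − 38|/58000 = 0.01866 K/W
Known resistances:
  R_magnesite brick = L/(kA) = 0.193/(3.35·17.3) = 0.003330 K/W
  R_conv,out = 1/(hA) = 1/(24.5·17.3) = 0.002359 K/W
R_silica brick = ΣR − ΣR_known = 0.01866 − 0.005689 = 0.01297 K/W
L/(kA) = 0.01297 ⇒ k = 0.269/(0.01297·17.3) = 1.20 W/m·K

k = 1.20 W/m·K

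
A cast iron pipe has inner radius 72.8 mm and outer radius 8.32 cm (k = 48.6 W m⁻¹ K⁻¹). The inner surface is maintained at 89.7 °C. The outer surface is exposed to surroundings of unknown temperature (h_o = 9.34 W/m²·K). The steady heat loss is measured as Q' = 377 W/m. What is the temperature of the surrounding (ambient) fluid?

T_out = 12.3 °C

Sum the resistances:
  R'_cast iron = ln(0.0832/0.0728)/(2πk) = 0.1335/(2π·48.6) = 4.373×10^-4 m·K/W
  R'_conv,out = 1/(2πr h) = 1/(2π·0.0832·9.34) = 0.2048 m·K/W
ΣR = 0.2052 m·K/W
ΔT = Q'·ΣR = 377 × 0.2052 = 77.36 K
Heat flows outward, so T_out = T_in − ΔT = 89.7 − 77.36 = 12.3 °C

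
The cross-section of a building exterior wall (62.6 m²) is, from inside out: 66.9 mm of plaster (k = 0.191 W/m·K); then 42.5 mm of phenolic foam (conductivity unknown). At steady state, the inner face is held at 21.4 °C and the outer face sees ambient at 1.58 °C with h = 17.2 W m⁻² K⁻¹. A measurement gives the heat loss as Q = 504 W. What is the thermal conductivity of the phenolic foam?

ΣR = ΔT/Q = |21.4 − 1.58|/504 = 0.03933 K/W
Known resistances:
  R_plaster = L/(kA) = 0.0669/(0.191·62.6) = 0.005595 K/W
  R_conv,out = 1/(hA) = 1/(17.2·62.6) = 9.287×10^-4 K/W
R_phenolic foam = ΣR − ΣR_known = 0.03933 − 0.006524 = 0.03281 K/W
L/(kA) = 0.03281 ⇒ k = 0.0425/(0.03281·62.6) = 0.0207 W/m·K

k = 0.0207 W/m·K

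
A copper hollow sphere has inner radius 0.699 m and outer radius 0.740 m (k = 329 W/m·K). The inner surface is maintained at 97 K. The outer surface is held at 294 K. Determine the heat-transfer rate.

Q = 10300 kW

Q = 4πk·ΔT/(1/r₁ − 1/r₂) = 4π × 329 × 197 / (1/0.699 − 1/0.740) = 1.03×10^7 W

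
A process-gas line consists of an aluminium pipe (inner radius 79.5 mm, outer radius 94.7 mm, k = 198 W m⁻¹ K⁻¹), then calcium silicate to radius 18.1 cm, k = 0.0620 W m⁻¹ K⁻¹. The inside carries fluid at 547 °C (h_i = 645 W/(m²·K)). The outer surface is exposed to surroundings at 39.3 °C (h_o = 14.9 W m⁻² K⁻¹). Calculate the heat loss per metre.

Treat each layer as a resistance in series:
  R'_conv,in = 1/(2πr h) = 1/(2π·0.0795·645) = 0.003104 m·K/W
  R'_aluminium = ln(0.0947/0.0795)/(2πk) = 0.1750/(2π·198) = 1.406×10^-4 m·K/W
  R'_calcium silicate = ln(0.181/0.0947)/(2πk) = 0.6478/(2π·0.0620) = 1.663 m·K/W
  R'_conv,out = 1/(2πr h) = 1/(2π·0.181·14.9) = 0.05901 m·K/W
ΣR = 0.003104 + 1.406×10^-4 + 1.663 + 0.05901 = 1.725 m·K/W
Q' = ΔT/ΣR = (547 °C − 39.3 °C)/1.725 = 294 W/m

Q' = 294 W/m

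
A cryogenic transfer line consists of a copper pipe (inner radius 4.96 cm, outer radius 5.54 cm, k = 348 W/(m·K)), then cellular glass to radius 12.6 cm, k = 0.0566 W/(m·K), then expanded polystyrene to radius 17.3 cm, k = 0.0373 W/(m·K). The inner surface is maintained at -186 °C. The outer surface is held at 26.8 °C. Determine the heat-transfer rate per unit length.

Series thermal resistances, inner to outer:
  R'_copper = ln(0.0554/0.0496)/(2πk) = 0.1106/(2π·348) = 5.058×10^-5 m·K/W
  R'_cellular glass = ln(0.126/0.0554)/(2πk) = 0.8217/(2π·0.0566) = 2.311 m·K/W
  R'_expanded polystyrene = ln(0.173/0.126)/(2πk) = 0.3170/(2π·0.0373) = 1.353 m·K/W
ΣR = 5.058×10^-5 + 2.311 + 1.353 = 3.664 m·K/W
Q' = ΔT/ΣR = (-186 °C − 26.8 °C)/3.664 = -58.1 W/m
(Negative Q' ⇒ heat flows inward; heat gain = 58.1 W/m.)

Q' = 58.1 W/m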